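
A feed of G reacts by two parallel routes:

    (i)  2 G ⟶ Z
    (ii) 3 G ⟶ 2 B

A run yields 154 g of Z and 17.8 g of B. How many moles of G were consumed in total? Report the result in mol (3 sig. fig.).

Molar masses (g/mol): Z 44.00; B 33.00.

7.81 mol

n(Z) = 154 / 44.00 = 3.500 mol
n(B) = 17.8 / 33.00 = 0.5394 mol
n(G) via (i) = (2/1)×3.500 = 7.000 mol
n(G) via (ii) = (3/2)×0.5394 = 0.8091 mol
total n(G) = 7.000 + 0.8091 = 7.809 mol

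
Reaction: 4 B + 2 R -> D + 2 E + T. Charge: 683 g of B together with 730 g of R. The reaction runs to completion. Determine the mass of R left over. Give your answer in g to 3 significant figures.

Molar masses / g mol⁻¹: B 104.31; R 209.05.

45.6 g

n(B) = 683.0 / 104.31 = 6.548 mol
n(R) = 730.0 / 209.05 = 3.492 mol
n/ν → B: 1.637, R: 1.746; B is limiting.
R consumed = (2/4) × 6.548 = 3.274 mol
R remaining = 3.492 − 3.274 = 0.2180 mol
mass = 0.2180 × 209.05 = 45.57 g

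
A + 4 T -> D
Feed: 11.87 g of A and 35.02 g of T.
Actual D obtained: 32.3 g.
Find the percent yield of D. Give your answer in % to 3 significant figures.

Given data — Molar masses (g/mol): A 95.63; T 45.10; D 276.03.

94.3 %

n(A) = 11.87 / 95.63 = 0.1241 mol
n(T) = 35.02 / 45.10 = 0.7765 mol
n/ν → A: 0.1241, T: 0.1941; A is limiting.
theoretical n(D) = (1/1) × 0.1241 = 0.1241 mol → 34.26 g
% yield = 32.3 / 34.26 × 100 = 94.28 %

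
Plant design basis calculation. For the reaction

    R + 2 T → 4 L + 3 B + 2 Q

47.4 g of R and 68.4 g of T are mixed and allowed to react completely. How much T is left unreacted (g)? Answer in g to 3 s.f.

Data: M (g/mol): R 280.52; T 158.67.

14.8 g

n(R) = 47.40 / 280.52 = 0.1690 mol
n(T) = 68.40 / 158.67 = 0.4311 mol
n/ν → R: 0.1690, T: 0.2156; R is limiting.
T consumed = (2/1) × 0.1690 = 0.3380 mol
T remaining = 0.4311 − 0.3380 = 0.09310 mol
mass = 0.09310 × 158.67 = 14.77 g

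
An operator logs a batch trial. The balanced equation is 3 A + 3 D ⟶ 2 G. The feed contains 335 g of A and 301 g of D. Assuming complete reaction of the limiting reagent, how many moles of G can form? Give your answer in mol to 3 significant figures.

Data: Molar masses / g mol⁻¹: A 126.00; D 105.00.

n(A) = 335.0 / 126.00 = 2.659 mol
n(D) = 301.0 / 105.00 = 2.867 mol
n/ν for A = 2.659/3 = 0.8863
n/ν for D = 2.867/3 = 0.9557
Smallest n/ν is A → limiting reagent.
n(G) = (2/3) × 2.659 = 1.773 mol

1.77 mol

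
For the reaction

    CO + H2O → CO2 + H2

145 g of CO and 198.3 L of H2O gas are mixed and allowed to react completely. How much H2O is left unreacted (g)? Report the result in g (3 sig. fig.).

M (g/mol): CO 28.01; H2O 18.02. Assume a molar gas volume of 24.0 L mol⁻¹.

55.6 g

n(CO) = 145.0 / 28.01 = 5.177 mol
n(H2O) = 198.3 / 24.0 = 8.263 mol
n/ν for CO = 5.177/1 = 5.177
n/ν for H2O = 8.263/1 = 8.263
Smallest n/ν is CO → limiting reagent.
H2O consumed = (1/1) × 5.177 = 5.177 mol
H2O remaining = 8.263 − 5.177 = 3.086 mol
mass = 3.086 × 18.02 = 55.61 g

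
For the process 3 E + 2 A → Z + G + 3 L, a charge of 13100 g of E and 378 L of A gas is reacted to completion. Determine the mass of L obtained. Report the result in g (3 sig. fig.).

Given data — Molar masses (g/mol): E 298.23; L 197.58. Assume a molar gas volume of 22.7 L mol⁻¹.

4940 g

n(E) = 13100 / 298.23 = 43.93 mol
n(A) = 378.0 / 22.7 = 16.65 mol
n/ν for E = 43.93/3 = 14.64
n/ν for A = 16.65/2 = 8.325
Smallest n/ν is A → limiting reagent.
n(L) = (3/2) × 16.65 = 24.98 mol
mass = 24.98 × 197.58 = 4936 g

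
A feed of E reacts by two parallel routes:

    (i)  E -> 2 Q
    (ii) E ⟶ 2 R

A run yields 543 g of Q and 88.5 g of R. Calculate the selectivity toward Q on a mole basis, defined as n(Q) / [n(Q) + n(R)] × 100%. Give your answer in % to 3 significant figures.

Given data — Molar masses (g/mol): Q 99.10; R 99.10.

86.0 %

n(Q) = 543 / 99.10 = 5.479 mol
n(R) = 88.5 / 99.10 = 0.8930 mol
selectivity = 5.479/(5.479+0.8930) × 100 = 85.99 %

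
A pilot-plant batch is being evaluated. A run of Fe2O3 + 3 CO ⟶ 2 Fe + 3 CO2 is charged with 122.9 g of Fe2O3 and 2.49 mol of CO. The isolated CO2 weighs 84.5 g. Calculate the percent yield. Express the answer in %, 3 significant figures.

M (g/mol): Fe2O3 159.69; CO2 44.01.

83.2 %

n(Fe2O3) = 122.9 / 159.69 = 0.7696 mol
n(CO) = 2.490 mol
n/ν for Fe2O3 = 0.7696/1 = 0.7696
n/ν for CO = 2.490/3 = 0.8300
Smallest n/ν is Fe2O3 → limiting reagent.
theoretical n(CO2) = (3/1) × 0.7696 = 2.309 mol → 101.6 g
% yield = 84.5 / 101.6 × 100 = 83.17 %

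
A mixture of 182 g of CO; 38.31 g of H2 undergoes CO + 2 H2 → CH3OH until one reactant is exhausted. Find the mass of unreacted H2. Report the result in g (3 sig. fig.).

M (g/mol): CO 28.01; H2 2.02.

12.1 g

n(CO) = 182.0 / 28.01 = 6.498 mol
n(H2) = 38.31 / 2.02 = 18.97 mol
n/ν → CO: 6.498, H2: 9.485; CO is limiting.
H2 consumed = (2/1) × 6.498 = 13.00 mol
H2 remaining = 18.97 − 13.00 = 5.970 mol
mass = 5.970 × 2.02 = 12.06 g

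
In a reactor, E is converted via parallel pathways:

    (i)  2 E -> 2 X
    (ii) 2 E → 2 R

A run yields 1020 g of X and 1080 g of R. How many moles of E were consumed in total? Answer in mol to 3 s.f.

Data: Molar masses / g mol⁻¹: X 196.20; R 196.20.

10.7 mol

n(X) = 1020 / 196.20 = 5.199 mol
n(R) = 1080 / 196.20 = 5.505 mol
n(E) via (i) = (2/2)×5.199 = 5.199 mol
n(E) via (ii) = (2/2)×5.505 = 5.505 mol
total n(E) = 5.199 + 5.505 = 10.70 mol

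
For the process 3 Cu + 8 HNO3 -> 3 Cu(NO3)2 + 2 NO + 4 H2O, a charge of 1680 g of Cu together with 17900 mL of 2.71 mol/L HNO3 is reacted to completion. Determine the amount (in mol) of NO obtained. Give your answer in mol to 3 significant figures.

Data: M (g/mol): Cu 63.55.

n(Cu) = 1680 / 63.55 = 26.44 mol
n(HNO3) = 2.71 × 17900/1000 = 48.51 mol
n/ν for Cu = 26.44/3 = 8.813
n/ν for HNO3 = 48.51/8 = 6.064
Smallest n/ν is HNO3 → limiting reagent.
n(NO) = (2/8) × 48.51 = 12.13 mol

12.1 mol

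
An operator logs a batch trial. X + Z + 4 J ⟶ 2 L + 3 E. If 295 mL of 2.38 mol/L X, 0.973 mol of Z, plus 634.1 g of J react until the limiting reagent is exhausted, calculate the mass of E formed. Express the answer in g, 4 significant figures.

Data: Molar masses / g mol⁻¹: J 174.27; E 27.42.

57.75 g

n(X) = 2.38 × 295.0/1000 = 0.7021 mol
n(Z) = 0.9730 mol
n(J) = 634.1 / 174.27 = 3.639 mol
n/ν for X = 0.7021/1 = 0.7021
n/ν for Z = 0.9730/1 = 0.9730
n/ν for J = 3.639/4 = 0.9098
Smallest n/ν is X → limiting reagent.
n(E) = (3/1) × 0.7021 = 2.106 mol
mass = 2.106 × 27.42 = 57.75 g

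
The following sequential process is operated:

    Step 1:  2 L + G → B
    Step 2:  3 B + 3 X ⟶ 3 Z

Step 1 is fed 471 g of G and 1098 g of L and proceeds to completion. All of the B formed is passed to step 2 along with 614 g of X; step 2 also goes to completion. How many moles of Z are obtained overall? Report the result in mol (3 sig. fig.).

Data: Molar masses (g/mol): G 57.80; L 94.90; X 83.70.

Step 1:
n(G) = 471.0 / 57.80 = 8.149 mol
n(L) = 1098 / 94.90 = 11.57 mol
n/ν → G: 8.149, L: 5.785; L is limiting.
n(B) produced = (1/2) × 11.57 = 5.785 mol
Step 2:
n(B) available = 5.785 mol
n(X) = 614.0 / 83.70 = 7.336 mol
n/ν → B: 1.928, X: 2.445; B is limiting.
n(Z) = (3/3) × 5.785 = 5.785 mol

5.79 mol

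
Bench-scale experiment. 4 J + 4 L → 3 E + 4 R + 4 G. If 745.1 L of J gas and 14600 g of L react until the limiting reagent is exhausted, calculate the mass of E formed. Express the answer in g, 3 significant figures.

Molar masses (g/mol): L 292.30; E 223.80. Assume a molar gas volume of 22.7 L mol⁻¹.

5510 g

n(J) = 745.1 / 22.7 = 32.82 mol
n(L) = 14600 / 292.30 = 49.95 mol
n/ν → J: 8.205, L: 12.49; J is limiting.
n(E) = (3/4) × 32.82 = 24.62 mol
mass = 24.62 × 223.80 = 5510 g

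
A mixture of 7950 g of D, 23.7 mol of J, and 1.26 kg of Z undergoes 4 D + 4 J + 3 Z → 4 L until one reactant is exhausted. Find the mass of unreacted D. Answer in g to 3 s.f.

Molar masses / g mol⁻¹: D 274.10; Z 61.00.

1450 g

n(D) = 7950 / 274.10 = 29.00 mol
n(J) = 23.70 mol
n(Z) = 1.260×1000 / 61.00 = 20.66 mol
n/ν for D = 29.00/4 = 7.250
n/ν for J = 23.70/4 = 5.925
n/ν for Z = 20.66/3 = 6.887
Smallest n/ν is J → limiting reagent.
D consumed = (4/4) × 23.70 = 23.70 mol
D remaining = 29.00 − 23.70 = 5.300 mol
mass = 5.300 × 274.10 = 1453 g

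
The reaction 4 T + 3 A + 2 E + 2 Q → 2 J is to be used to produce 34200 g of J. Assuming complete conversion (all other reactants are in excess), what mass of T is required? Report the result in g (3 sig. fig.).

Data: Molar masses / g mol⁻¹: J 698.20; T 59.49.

n(J) = 34200 / 698.20 = 48.98 mol
n(T) = (4/2) × 48.98 = 97.96 mol
mass = 97.96 × 59.49 = 5828 g

5830 g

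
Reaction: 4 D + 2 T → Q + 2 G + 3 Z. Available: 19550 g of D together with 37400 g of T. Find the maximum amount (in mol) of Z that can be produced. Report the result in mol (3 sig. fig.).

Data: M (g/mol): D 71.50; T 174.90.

n(D) = 19550 / 71.50 = 273.4 mol
n(T) = 37400 / 174.90 = 213.8 mol
n/ν for D = 273.4/4 = 68.35
n/ν for T = 213.8/2 = 106.9
Smallest n/ν is D → limiting reagent.
n(Z) = (3/4) × 273.4 = 205.1 mol

205 mol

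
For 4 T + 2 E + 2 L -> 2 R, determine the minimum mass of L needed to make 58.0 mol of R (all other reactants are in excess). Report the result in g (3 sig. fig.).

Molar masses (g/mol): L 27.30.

1580 g

n(R) = 58.00 mol
n(L) = (2/2) × 58.00 = 58.00 mol
mass = 58.00 × 27.30 = 1583 g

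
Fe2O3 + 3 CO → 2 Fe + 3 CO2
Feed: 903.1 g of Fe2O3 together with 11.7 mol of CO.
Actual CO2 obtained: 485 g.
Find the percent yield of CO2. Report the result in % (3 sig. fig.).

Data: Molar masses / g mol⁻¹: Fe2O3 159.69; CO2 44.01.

94.2 %

n(Fe2O3) = 903.1 / 159.69 = 5.655 mol
n(CO) = 11.70 mol
n/ν for Fe2O3 = 5.655/1 = 5.655
n/ν for CO = 11.70/3 = 3.900
Smallest n/ν is CO → limiting reagent.
theoretical n(CO2) = (3/3) × 11.70 = 11.70 mol → 514.9 g
% yield = 485 / 514.9 × 100 = 94.19 %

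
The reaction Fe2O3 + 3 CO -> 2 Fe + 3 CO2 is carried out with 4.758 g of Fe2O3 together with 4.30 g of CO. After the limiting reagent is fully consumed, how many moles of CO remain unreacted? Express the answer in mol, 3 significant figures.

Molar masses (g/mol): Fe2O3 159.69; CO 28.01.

n(Fe2O3) = 4.758 / 159.69 = 0.02980 mol
n(CO) = 4.300 / 28.01 = 0.1535 mol
n/ν for Fe2O3 = 0.02980/1 = 0.02980
n/ν for CO = 0.1535/3 = 0.05117
Smallest n/ν is Fe2O3 → limiting reagent.
CO consumed = (3/1) × 0.02980 = 0.08940 mol
CO remaining = 0.1535 − 0.08940 = 0.06410 mol

0.0641 mol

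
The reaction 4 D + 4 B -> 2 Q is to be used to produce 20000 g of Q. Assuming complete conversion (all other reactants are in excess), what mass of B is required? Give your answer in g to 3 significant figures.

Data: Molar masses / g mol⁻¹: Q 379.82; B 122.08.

12900 g

n(Q) = 20000 / 379.82 = 52.66 mol
n(B) = (4/2) × 52.66 = 105.3 mol
mass = 105.3 × 122.08 = 12860 g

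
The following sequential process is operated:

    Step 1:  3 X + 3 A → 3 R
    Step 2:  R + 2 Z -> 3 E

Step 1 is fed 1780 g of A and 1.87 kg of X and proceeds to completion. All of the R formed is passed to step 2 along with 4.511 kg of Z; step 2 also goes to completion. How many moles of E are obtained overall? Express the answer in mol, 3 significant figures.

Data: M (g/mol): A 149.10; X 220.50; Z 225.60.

25.4 mol

Step 1:
n(A) = 1780 / 149.10 = 11.94 mol
n(X) = 1.870×1000 / 220.50 = 8.481 mol
n/ν for A = 11.94/3 = 3.980
n/ν for X = 8.481/3 = 2.827
Smallest n/ν is X → limiting reagent.
n(R) produced = (3/3) × 8.481 = 8.481 mol
Step 2:
n(R) available = 8.481 mol
n(Z) = 4.511×1000 / 225.60 = 20.00 mol
n/ν for R = 8.481/1 = 8.481
n/ν for Z = 20.00/2 = 10.00
Smallest n/ν is R → limiting reagent.
n(E) = (3/1) × 8.481 = 25.44 mol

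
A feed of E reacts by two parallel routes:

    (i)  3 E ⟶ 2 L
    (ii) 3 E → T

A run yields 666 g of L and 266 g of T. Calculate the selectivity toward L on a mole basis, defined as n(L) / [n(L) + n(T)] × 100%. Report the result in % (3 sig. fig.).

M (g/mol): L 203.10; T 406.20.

83.4 %

n(L) = 666 / 203.10 = 3.279 mol
n(T) = 266 / 406.20 = 0.6548 mol
selectivity = 3.279/(3.279+0.6548) × 100 = 83.35 %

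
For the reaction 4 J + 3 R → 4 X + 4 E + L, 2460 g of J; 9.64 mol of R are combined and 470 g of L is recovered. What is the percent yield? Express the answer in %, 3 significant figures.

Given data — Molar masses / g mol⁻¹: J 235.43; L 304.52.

59.1 %

n(J) = 2460 / 235.43 = 10.45 mol
n(R) = 9.640 mol
n/ν for J = 10.45/4 = 2.613
n/ν for R = 9.640/3 = 3.213
Smallest n/ν is J → limiting reagent.
theoretical n(L) = (1/4) × 10.45 = 2.613 mol → 795.7 g
% yield = 470 / 795.7 × 100 = 59.07 %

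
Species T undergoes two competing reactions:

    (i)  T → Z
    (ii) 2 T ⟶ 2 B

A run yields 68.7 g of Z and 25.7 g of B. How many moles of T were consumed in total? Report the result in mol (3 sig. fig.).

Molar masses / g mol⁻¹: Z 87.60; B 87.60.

n(Z) = 68.7 / 87.60 = 0.7842 mol
n(B) = 25.7 / 87.60 = 0.2934 mol
n(T) via (i) = (1/1)×0.7842 = 0.7842 mol
n(T) via (ii) = (2/2)×0.2934 = 0.2934 mol
total n(T) = 0.7842 + 0.2934 = 1.078 mol

1.08 mol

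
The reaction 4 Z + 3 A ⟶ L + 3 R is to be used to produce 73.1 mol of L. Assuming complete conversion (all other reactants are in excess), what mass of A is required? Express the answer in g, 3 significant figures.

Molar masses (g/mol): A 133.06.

29200 g

n(L) = 73.10 mol
n(A) = (3/1) × 73.10 = 219.3 mol
mass = 219.3 × 133.06 = 29180 g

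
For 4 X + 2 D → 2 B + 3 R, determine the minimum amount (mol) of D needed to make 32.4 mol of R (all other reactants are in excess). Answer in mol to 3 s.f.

21.6 mol

n(R) = 32.40 mol
n(D) = (2/3) × 32.40 = 21.60 mol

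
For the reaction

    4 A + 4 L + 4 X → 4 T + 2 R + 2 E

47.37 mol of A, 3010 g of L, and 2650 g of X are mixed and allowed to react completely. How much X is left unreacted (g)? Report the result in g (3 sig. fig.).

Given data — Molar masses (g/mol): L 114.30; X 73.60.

712 g

n(A) = 47.37 mol
n(L) = 3010 / 114.30 = 26.33 mol
n(X) = 2650 / 73.60 = 36.01 mol
n/ν for A = 47.37/4 = 11.84
n/ν for L = 26.33/4 = 6.583
n/ν for X = 36.01/4 = 9.003
Smallest n/ν is L → limiting reagent.
X consumed = (4/4) × 26.33 = 26.33 mol
X remaining = 36.01 − 26.33 = 9.680 mol
mass = 9.680 × 73.60 = 712.4 g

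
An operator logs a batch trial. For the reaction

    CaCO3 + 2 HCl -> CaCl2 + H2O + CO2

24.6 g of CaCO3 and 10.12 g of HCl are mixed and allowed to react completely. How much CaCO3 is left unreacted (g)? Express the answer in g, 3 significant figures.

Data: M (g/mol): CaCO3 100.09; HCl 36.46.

10.7 g

n(CaCO3) = 24.60 / 100.09 = 0.2458 mol
n(HCl) = 10.12 / 36.46 = 0.2776 mol
n/ν → CaCO3: 0.2458, HCl: 0.1388; HCl is limiting.
CaCO3 consumed = (1/2) × 0.2776 = 0.1388 mol
CaCO3 remaining = 0.2458 − 0.1388 = 0.1070 mol
mass = 0.1070 × 100.09 = 10.71 g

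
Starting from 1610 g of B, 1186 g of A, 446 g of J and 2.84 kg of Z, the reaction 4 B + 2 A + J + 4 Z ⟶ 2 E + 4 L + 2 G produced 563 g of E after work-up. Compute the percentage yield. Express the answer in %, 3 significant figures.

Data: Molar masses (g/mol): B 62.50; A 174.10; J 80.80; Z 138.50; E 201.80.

41.0 %

n(B) = 1610 / 62.50 = 25.76 mol
n(A) = 1186 / 174.10 = 6.812 mol
n(J) = 446.0 / 80.80 = 5.520 mol
n(Z) = 2.840×1000 / 138.50 = 20.51 mol
n/ν for B = 25.76/4 = 6.440
n/ν for A = 6.812/2 = 3.406
n/ν for J = 5.520/1 = 5.520
n/ν for Z = 20.51/4 = 5.128
Smallest n/ν is A → limiting reagent.
theoretical n(E) = (2/2) × 6.812 = 6.812 mol → 1375 g
% yield = 563 / 1375 × 100 = 40.95 %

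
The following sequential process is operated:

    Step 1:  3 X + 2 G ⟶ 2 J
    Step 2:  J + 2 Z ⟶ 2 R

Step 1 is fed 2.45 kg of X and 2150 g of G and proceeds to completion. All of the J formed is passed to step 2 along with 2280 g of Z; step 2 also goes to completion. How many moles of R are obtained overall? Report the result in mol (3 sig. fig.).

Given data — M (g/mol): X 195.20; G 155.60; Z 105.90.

16.7 mol

Step 1:
n(X) = 2.450×1000 / 195.20 = 12.55 mol
n(G) = 2150 / 155.60 = 13.82 mol
n/ν → X: 4.183, G: 6.910; X is limiting.
n(J) produced = (2/3) × 12.55 = 8.367 mol
Step 2:
n(J) available = 8.367 mol
n(Z) = 2280 / 105.90 = 21.53 mol
n/ν → J: 8.367, Z: 10.77; J is limiting.
n(R) = (2/1) × 8.367 = 16.73 mol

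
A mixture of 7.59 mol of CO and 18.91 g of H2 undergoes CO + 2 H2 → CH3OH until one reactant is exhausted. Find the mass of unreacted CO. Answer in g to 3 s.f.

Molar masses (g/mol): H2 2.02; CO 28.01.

81.5 g

n(CO) = 7.590 mol
n(H2) = 18.91 / 2.02 = 9.361 mol
n/ν → CO: 7.590, H2: 4.681; H2 is limiting.
CO consumed = (1/2) × 9.361 = 4.681 mol
CO remaining = 7.590 − 4.681 = 2.909 mol
mass = 2.909 × 28.01 = 81.48 g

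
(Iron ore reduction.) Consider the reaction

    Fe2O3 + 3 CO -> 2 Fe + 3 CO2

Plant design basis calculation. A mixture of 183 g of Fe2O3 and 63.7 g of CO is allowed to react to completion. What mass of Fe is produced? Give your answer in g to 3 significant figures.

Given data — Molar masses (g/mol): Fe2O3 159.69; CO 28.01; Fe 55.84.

84.7 g

n(Fe2O3) = 183.0 / 159.69 = 1.146 mol
n(CO) = 63.70 / 28.01 = 2.274 mol
n/ν → Fe2O3: 1.146, CO: 0.7580; CO is limiting.
n(Fe) = (2/3) × 2.274 = 1.516 mol
mass = 1.516 × 55.84 = 84.65 g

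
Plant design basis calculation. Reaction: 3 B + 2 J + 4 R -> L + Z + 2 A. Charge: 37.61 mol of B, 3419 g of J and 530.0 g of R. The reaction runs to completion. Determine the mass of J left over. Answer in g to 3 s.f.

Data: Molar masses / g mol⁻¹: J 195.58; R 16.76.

327 g

n(B) = 37.61 mol
n(J) = 3419 / 195.58 = 17.48 mol
n(R) = 530.0 / 16.76 = 31.62 mol
n/ν for B = 37.61/3 = 12.54
n/ν for J = 17.48/2 = 8.740
n/ν for R = 31.62/4 = 7.905
Smallest n/ν is R → limiting reagent.
J consumed = (2/4) × 31.62 = 15.81 mol
J remaining = 17.48 − 15.81 = 1.670 mol
mass = 1.670 × 195.58 = 326.6 g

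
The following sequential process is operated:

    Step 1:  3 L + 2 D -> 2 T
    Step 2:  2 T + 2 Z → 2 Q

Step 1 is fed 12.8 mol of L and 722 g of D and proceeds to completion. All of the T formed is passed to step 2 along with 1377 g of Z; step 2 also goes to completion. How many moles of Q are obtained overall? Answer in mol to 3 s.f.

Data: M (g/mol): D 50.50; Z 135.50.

Step 1:
n(L) = 12.80 mol
n(D) = 722.0 / 50.50 = 14.30 mol
n/ν for L = 12.80/3 = 4.267
n/ν for D = 14.30/2 = 7.150
Smallest n/ν is L → limiting reagent.
n(T) produced = (2/3) × 12.80 = 8.533 mol
Step 2:
n(T) available = 8.533 mol
n(Z) = 1377 / 135.50 = 10.16 mol
n/ν for T = 8.533/2 = 4.267
n/ν for Z = 10.16/2 = 5.080
Smallest n/ν is T → limiting reagent.
n(Q) = (2/2) × 8.533 = 8.533 mol

8.53 mol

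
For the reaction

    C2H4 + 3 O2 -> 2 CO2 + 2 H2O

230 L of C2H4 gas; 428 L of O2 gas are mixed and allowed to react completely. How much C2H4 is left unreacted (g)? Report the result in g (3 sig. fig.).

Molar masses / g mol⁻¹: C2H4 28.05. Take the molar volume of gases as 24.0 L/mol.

102 g

n(C2H4) = 230.0 / 24.0 = 9.583 mol
n(O2) = 428.0 / 24.0 = 17.83 mol
n/ν for C2H4 = 9.583/1 = 9.583
n/ν for O2 = 17.83/3 = 5.943
Smallest n/ν is O2 → limiting reagent.
C2H4 consumed = (1/3) × 17.83 = 5.943 mol
C2H4 remaining = 9.583 − 5.943 = 3.640 mol
mass = 3.640 × 28.05 = 102.1 g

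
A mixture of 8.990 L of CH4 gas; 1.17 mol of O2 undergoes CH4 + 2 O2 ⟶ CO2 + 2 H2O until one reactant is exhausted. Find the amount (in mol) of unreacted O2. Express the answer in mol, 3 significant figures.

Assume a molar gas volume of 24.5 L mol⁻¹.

n(CH4) = 8.990 / 24.5 = 0.3669 mol
n(O2) = 1.170 mol
n/ν for CH4 = 0.3669/1 = 0.3669
n/ν for O2 = 1.170/2 = 0.5850
Smallest n/ν is CH4 → limiting reagent.
O2 consumed = (2/1) × 0.3669 = 0.7338 mol
O2 remaining = 1.170 − 0.7338 = 0.4362 mol

0.436 mol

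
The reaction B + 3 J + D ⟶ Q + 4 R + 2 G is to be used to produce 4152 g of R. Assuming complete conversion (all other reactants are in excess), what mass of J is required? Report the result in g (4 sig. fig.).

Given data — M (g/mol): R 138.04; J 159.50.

n(R) = 4152 / 138.04 = 30.08 mol
n(J) = (3/4) × 30.08 = 22.56 mol
mass = 22.56 × 159.50 = 3598 g

3598 g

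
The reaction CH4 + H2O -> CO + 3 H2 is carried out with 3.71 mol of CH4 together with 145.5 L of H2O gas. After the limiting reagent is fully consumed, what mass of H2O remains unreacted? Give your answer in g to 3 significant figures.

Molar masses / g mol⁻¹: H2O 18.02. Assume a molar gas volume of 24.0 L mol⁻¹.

n(CH4) = 3.710 mol
n(H2O) = 145.5 / 24.0 = 6.063 mol
n/ν for CH4 = 3.710/1 = 3.710
n/ν for H2O = 6.063/1 = 6.063
Smallest n/ν is CH4 → limiting reagent.
H2O consumed = (1/1) × 3.710 = 3.710 mol
H2O remaining = 6.063 − 3.710 = 2.353 mol
mass = 2.353 × 18.02 = 42.40 g

42.4 g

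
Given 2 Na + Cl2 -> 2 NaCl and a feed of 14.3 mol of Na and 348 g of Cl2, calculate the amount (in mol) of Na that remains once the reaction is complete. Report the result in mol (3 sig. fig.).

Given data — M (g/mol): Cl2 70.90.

4.48 mol

n(Na) = 14.30 mol
n(Cl2) = 348.0 / 70.90 = 4.908 mol
n/ν for Na = 14.30/2 = 7.150
n/ν for Cl2 = 4.908/1 = 4.908
Smallest n/ν is Cl2 → limiting reagent.
Na consumed = (2/1) × 4.908 = 9.816 mol
Na remaining = 14.30 − 9.816 = 4.484 mol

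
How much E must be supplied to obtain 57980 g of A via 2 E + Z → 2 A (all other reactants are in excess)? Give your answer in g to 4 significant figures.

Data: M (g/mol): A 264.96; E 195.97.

n(A) = 57980 / 264.96 = 218.8 mol
n(E) = (2/2) × 218.8 = 218.8 mol
mass = 218.8 × 195.97 = 42880 g

42880 g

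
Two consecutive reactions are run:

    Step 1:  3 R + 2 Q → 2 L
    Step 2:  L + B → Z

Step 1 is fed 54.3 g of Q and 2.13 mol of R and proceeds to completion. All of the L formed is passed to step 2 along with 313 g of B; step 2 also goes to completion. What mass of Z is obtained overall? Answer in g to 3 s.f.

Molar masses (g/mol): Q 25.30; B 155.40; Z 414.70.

Step 1:
n(Q) = 54.30 / 25.30 = 2.146 mol
n(R) = 2.130 mol
n/ν for Q = 2.146/2 = 1.073
n/ν for R = 2.130/3 = 0.7100
Smallest n/ν is R → limiting reagent.
n(L) produced = (2/3) × 2.130 = 1.420 mol
Step 2:
n(L) available = 1.420 mol
n(B) = 313.0 / 155.40 = 2.014 mol
n/ν for L = 1.420/1 = 1.420
n/ν for B = 2.014/1 = 2.014
Smallest n/ν is L → limiting reagent.
n(Z) = (1/1) × 1.420 = 1.420 mol
mass = 1.420 × 414.70 = 588.9 g

589 g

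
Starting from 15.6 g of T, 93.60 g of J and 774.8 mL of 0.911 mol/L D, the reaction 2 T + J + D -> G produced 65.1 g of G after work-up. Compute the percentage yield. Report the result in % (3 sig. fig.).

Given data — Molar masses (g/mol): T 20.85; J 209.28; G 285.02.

n(T) = 15.60 / 20.85 = 0.7482 mol
n(J) = 93.60 / 209.28 = 0.4472 mol
n(D) = 0.911 × 774.8/1000 = 0.7058 mol
n/ν for T = 0.7482/2 = 0.3741
n/ν for J = 0.4472/1 = 0.4472
n/ν for D = 0.7058/1 = 0.7058
Smallest n/ν is T → limiting reagent.
theoretical n(G) = (1/2) × 0.7482 = 0.3741 mol → 106.6 g
% yield = 65.1 / 106.6 × 100 = 61.07 %

61.1 %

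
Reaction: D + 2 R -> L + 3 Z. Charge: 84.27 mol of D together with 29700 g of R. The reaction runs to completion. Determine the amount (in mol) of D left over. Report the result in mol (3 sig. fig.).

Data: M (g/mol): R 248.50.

24.5 mol

n(D) = 84.27 mol
n(R) = 29700 / 248.50 = 119.5 mol
n/ν → D: 84.27, R: 59.75; R is limiting.
D consumed = (1/2) × 119.5 = 59.75 mol
D remaining = 84.27 − 59.75 = 24.52 mol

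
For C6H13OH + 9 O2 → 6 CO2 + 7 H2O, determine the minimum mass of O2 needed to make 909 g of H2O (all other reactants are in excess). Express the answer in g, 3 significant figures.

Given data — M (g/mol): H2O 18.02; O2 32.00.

n(H2O) = 909 / 18.02 = 50.44 mol
n(O2) = (9/7) × 50.44 = 64.85 mol
mass = 64.85 × 32.00 = 2075 g

2080 g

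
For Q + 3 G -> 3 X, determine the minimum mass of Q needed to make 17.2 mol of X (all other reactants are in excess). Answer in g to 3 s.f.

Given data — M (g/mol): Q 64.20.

n(X) = 17.20 mol
n(Q) = (1/3) × 17.20 = 5.733 mol
mass = 5.733 × 64.20 = 368.1 g

368 g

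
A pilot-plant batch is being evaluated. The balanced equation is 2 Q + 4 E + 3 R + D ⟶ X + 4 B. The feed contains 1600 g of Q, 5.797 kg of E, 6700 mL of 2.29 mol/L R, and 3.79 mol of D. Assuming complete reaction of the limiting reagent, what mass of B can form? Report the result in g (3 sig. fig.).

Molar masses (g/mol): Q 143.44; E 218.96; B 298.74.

4530 g

n(Q) = 1600 / 143.44 = 11.15 mol
n(E) = 5.797×1000 / 218.96 = 26.48 mol
n(R) = 2.29 × 6700/1000 = 15.34 mol
n(D) = 3.790 mol
n/ν for Q = 11.15/2 = 5.575
n/ν for E = 26.48/4 = 6.620
n/ν for R = 15.34/3 = 5.113
n/ν for D = 3.790/1 = 3.790
Smallest n/ν is D → limiting reagent.
n(B) = (4/1) × 3.790 = 15.16 mol
mass = 15.16 × 298.74 = 4529 g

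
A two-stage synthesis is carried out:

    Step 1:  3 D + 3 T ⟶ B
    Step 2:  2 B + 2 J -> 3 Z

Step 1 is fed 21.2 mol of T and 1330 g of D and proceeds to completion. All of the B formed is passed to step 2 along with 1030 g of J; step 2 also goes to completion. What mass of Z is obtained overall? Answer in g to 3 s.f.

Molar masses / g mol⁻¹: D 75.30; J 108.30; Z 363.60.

3210 g

Step 1:
n(T) = 21.20 mol
n(D) = 1330 / 75.30 = 17.66 mol
n/ν for T = 21.20/3 = 7.067
n/ν for D = 17.66/3 = 5.887
Smallest n/ν is D → limiting reagent.
n(B) produced = (1/3) × 17.66 = 5.887 mol
Step 2:
n(B) available = 5.887 mol
n(J) = 1030 / 108.30 = 9.511 mol
n/ν for B = 5.887/2 = 2.944
n/ν for J = 9.511/2 = 4.756
Smallest n/ν is B → limiting reagent.
n(Z) = (3/2) × 5.887 = 8.831 mol
mass = 8.831 × 363.60 = 3211 g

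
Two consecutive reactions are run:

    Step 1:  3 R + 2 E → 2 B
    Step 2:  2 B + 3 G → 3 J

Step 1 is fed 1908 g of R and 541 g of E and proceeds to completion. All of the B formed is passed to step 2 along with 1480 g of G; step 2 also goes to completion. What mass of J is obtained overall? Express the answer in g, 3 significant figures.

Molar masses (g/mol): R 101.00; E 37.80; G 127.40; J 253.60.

2950 g

Step 1:
n(R) = 1908 / 101.00 = 18.89 mol
n(E) = 541.0 / 37.80 = 14.31 mol
n/ν for R = 18.89/3 = 6.297
n/ν for E = 14.31/2 = 7.155
Smallest n/ν is R → limiting reagent.
n(B) produced = (2/3) × 18.89 = 12.59 mol
Step 2:
n(B) available = 12.59 mol
n(G) = 1480 / 127.40 = 11.62 mol
n/ν for B = 12.59/2 = 6.295
n/ν for G = 11.62/3 = 3.873
Smallest n/ν is G → limiting reagent.
n(J) = (3/3) × 11.62 = 11.62 mol
mass = 11.62 × 253.60 = 2947 g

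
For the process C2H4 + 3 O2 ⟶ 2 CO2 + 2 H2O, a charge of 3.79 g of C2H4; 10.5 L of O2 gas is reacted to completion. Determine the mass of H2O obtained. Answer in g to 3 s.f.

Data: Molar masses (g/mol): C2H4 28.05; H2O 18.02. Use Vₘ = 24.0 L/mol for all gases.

4.87 g

n(C2H4) = 3.790 / 28.05 = 0.1351 mol
n(O2) = 10.50 / 24.0 = 0.4375 mol
n/ν → C2H4: 0.1351, O2: 0.1458; C2H4 is limiting.
n(H2O) = (2/1) × 0.1351 = 0.2702 mol
mass = 0.2702 × 18.02 = 4.869 g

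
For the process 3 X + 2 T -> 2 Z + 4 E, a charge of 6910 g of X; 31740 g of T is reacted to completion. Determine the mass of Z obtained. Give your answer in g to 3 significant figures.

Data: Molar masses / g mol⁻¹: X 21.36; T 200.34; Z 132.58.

21000 g

n(X) = 6910 / 21.36 = 323.5 mol
n(T) = 31740 / 200.34 = 158.4 mol
n/ν → X: 107.8, T: 79.20; T is limiting.
n(Z) = (2/2) × 158.4 = 158.4 mol
mass = 158.4 × 132.58 = 21000 g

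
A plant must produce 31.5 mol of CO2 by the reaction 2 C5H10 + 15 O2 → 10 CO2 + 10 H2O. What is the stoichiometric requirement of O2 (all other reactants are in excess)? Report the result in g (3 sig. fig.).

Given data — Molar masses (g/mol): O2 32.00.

1510 g

n(CO2) = 31.50 mol
n(O2) = (15/10) × 31.50 = 47.25 mol
mass = 47.25 × 32.00 = 1512 g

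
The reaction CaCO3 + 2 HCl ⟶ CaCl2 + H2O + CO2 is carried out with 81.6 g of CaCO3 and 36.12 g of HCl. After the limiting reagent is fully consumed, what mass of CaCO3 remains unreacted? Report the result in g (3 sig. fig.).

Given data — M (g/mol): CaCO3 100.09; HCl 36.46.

n(CaCO3) = 81.60 / 100.09 = 0.8153 mol
n(HCl) = 36.12 / 36.46 = 0.9907 mol
n/ν → CaCO3: 0.8153, HCl: 0.4954; HCl is limiting.
CaCO3 consumed = (1/2) × 0.9907 = 0.4954 mol
CaCO3 remaining = 0.8153 − 0.4954 = 0.3199 mol
mass = 0.3199 × 100.09 = 32.02 g

32.0 g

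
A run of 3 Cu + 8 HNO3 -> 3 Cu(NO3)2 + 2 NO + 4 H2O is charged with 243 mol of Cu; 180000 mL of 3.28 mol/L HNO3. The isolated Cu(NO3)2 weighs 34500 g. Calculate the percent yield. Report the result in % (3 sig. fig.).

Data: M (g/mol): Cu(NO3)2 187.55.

83.1 %

n(Cu) = 243.0 mol
n(HNO3) = 3.28 × 180000/1000 = 590.4 mol
n/ν for Cu = 243.0/3 = 81.00
n/ν for HNO3 = 590.4/8 = 73.80
Smallest n/ν is HNO3 → limiting reagent.
theoretical n(Cu(NO3)2) = (3/8) × 590.4 = 221.4 mol → 41520 g
% yield = 34500 / 41520 × 100 = 83.09 %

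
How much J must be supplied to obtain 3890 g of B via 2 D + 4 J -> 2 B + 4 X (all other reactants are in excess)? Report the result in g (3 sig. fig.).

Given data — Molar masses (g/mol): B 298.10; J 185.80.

4850 g

n(B) = 3890 / 298.10 = 13.05 mol
n(J) = (4/2) × 13.05 = 26.10 mol
mass = 26.10 × 185.80 = 4849 g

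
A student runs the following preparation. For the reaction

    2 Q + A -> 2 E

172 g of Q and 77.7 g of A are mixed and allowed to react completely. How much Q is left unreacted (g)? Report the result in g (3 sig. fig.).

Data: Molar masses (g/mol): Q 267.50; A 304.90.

n(Q) = 172.0 / 267.50 = 0.6430 mol
n(A) = 77.70 / 304.90 = 0.2548 mol
n/ν → Q: 0.3215, A: 0.2548; A is limiting.
Q consumed = (2/1) × 0.2548 = 0.5096 mol
Q remaining = 0.6430 − 0.5096 = 0.1334 mol
mass = 0.1334 × 267.50 = 35.68 g

35.7 g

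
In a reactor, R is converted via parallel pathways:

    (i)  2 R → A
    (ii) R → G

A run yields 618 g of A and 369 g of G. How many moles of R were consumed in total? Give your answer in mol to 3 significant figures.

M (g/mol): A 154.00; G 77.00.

12.8 mol

n(A) = 618 / 154.00 = 4.013 mol
n(G) = 369 / 77.00 = 4.792 mol
n(R) via (i) = (2/1)×4.013 = 8.026 mol
n(R) via (ii) = (1/1)×4.792 = 4.792 mol
total n(R) = 8.026 + 4.792 = 12.82 mol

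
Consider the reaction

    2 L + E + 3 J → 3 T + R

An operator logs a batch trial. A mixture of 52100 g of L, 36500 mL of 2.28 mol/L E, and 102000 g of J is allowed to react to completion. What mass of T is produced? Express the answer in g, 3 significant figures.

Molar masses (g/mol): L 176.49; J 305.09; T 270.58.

n(L) = 52100 / 176.49 = 295.2 mol
n(E) = 2.28 × 36500/1000 = 83.22 mol
n(J) = 102000 / 305.09 = 334.3 mol
n/ν for L = 295.2/2 = 147.6
n/ν for E = 83.22/1 = 83.22
n/ν for J = 334.3/3 = 111.4
Smallest n/ν is E → limiting reagent.
n(T) = (3/1) × 83.22 = 249.7 mol
mass = 249.7 × 270.58 = 67560 g

67600 g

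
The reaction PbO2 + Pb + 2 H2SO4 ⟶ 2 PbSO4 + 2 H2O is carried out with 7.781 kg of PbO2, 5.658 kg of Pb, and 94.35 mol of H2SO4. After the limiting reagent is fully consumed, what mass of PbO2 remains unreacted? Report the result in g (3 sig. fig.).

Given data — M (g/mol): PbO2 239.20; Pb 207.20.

n(PbO2) = 7.781×1000 / 239.20 = 32.53 mol
n(Pb) = 5.658×1000 / 207.20 = 27.31 mol
n(H2SO4) = 94.35 mol
n/ν for PbO2 = 32.53/1 = 32.53
n/ν for Pb = 27.31/1 = 27.31
n/ν for H2SO4 = 94.35/2 = 47.18
Smallest n/ν is Pb → limiting reagent.
PbO2 consumed = (1/1) × 27.31 = 27.31 mol
PbO2 remaining = 32.53 − 27.31 = 5.220 mol
mass = 5.220 × 239.20 = 1249 g

1250 g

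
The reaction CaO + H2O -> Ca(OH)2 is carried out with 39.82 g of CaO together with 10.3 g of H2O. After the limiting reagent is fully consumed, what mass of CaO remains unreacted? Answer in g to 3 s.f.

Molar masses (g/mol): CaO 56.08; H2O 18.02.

7.77 g

n(CaO) = 39.82 / 56.08 = 0.7101 mol
n(H2O) = 10.30 / 18.02 = 0.5716 mol
n/ν for CaO = 0.7101/1 = 0.7101
n/ν for H2O = 0.5716/1 = 0.5716
Smallest n/ν is H2O → limiting reagent.
CaO consumed = (1/1) × 0.5716 = 0.5716 mol
CaO remaining = 0.7101 − 0.5716 = 0.1385 mol
mass = 0.1385 × 56.08 = 7.767 g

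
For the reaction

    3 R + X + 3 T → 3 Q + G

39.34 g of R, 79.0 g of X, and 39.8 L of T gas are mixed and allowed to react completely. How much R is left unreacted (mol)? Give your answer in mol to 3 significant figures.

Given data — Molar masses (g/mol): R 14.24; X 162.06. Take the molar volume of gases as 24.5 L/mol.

1.30 mol

n(R) = 39.34 / 14.24 = 2.763 mol
n(X) = 79.00 / 162.06 = 0.4875 mol
n(T) = 39.80 / 24.5 = 1.624 mol
n/ν for R = 2.763/3 = 0.9210
n/ν for X = 0.4875/1 = 0.4875
n/ν for T = 1.624/3 = 0.5413
Smallest n/ν is X → limiting reagent.
R consumed = (3/1) × 0.4875 = 1.463 mol
R remaining = 2.763 − 1.463 = 1.300 mol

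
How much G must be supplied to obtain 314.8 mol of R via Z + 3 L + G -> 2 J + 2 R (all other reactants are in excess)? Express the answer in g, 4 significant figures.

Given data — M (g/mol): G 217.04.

34160 g

n(R) = 314.8 mol
n(G) = (1/2) × 314.8 = 157.4 mol
mass = 157.4 × 217.04 = 34160 g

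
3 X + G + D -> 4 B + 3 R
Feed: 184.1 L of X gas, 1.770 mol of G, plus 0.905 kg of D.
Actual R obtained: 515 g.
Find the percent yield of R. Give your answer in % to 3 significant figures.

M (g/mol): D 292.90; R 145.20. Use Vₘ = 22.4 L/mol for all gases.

66.8 %

n(X) = 184.1 / 22.4 = 8.219 mol
n(G) = 1.770 mol
n(D) = 0.9050×1000 / 292.90 = 3.090 mol
n/ν → X: 2.740, G: 1.770, D: 3.090; G is limiting.
theoretical n(R) = (3/1) × 1.770 = 5.310 mol → 771.0 g
% yield = 515 / 771.0 × 100 = 66.80 %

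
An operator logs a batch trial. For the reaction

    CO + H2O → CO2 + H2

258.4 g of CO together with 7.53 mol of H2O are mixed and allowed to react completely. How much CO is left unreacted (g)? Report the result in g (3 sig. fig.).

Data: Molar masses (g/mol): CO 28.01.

47.5 g

n(CO) = 258.4 / 28.01 = 9.225 mol
n(H2O) = 7.530 mol
n/ν → CO: 9.225, H2O: 7.530; H2O is limiting.
CO consumed = (1/1) × 7.530 = 7.530 mol
CO remaining = 9.225 − 7.530 = 1.695 mol
mass = 1.695 × 28.01 = 47.48 g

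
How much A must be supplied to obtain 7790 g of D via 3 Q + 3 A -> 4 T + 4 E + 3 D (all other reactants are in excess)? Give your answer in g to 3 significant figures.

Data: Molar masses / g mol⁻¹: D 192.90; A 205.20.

n(D) = 7790 / 192.90 = 40.38 mol
n(A) = (3/3) × 40.38 = 40.38 mol
mass = 40.38 × 205.20 = 8286 g

8290 g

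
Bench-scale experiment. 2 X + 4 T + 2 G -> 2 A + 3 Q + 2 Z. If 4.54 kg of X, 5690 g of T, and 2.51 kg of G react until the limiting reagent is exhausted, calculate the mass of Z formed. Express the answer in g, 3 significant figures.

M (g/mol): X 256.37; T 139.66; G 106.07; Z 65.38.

n(X) = 4.540×1000 / 256.37 = 17.71 mol
n(T) = 5690 / 139.66 = 40.74 mol
n(G) = 2.510×1000 / 106.07 = 23.66 mol
n/ν → X: 8.855, T: 10.19, G: 11.83; X is limiting.
n(Z) = (2/2) × 17.71 = 17.71 mol
mass = 17.71 × 65.38 = 1158 g

1160 g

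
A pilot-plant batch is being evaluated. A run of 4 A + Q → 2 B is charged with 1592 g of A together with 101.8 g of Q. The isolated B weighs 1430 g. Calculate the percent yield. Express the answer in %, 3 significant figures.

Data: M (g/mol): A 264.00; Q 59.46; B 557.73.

85.0 %

n(A) = 1592 / 264.00 = 6.030 mol
n(Q) = 101.8 / 59.46 = 1.712 mol
n/ν → A: 1.508, Q: 1.712; A is limiting.
theoretical n(B) = (2/4) × 6.030 = 3.015 mol → 1682 g
% yield = 1430 / 1682 × 100 = 85.02 %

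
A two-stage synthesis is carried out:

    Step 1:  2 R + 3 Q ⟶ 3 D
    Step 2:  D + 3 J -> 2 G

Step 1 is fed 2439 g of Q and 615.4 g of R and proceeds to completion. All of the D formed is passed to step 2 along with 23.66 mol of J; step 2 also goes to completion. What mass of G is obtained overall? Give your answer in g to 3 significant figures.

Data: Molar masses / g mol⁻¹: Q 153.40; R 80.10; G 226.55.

Step 1:
n(Q) = 2439 / 153.40 = 15.90 mol
n(R) = 615.4 / 80.10 = 7.683 mol
n/ν for Q = 15.90/3 = 5.300
n/ν for R = 7.683/2 = 3.842
Smallest n/ν is R → limiting reagent.
n(D) produced = (3/2) × 7.683 = 11.52 mol
Step 2:
n(D) available = 11.52 mol
n(J) = 23.66 mol
n/ν for D = 11.52/1 = 11.52
n/ν for J = 23.66/3 = 7.887
Smallest n/ν is J → limiting reagent.
n(G) = (2/3) × 23.66 = 15.77 mol
mass = 15.77 × 226.55 = 3573 g

3570 g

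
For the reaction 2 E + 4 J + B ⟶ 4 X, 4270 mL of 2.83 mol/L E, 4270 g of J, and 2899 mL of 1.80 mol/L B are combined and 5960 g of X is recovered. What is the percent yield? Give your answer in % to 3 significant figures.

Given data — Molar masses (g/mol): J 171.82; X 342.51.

83.4 %

n(E) = 2.83 × 4270/1000 = 12.08 mol
n(J) = 4270 / 171.82 = 24.85 mol
n(B) = 1.80 × 2899/1000 = 5.218 mol
n/ν for E = 12.08/2 = 6.040
n/ν for J = 24.85/4 = 6.213
n/ν for B = 5.218/1 = 5.218
Smallest n/ν is B → limiting reagent.
theoretical n(X) = (4/1) × 5.218 = 20.87 mol → 7148 g
% yield = 5960 / 7148 × 100 = 83.38 %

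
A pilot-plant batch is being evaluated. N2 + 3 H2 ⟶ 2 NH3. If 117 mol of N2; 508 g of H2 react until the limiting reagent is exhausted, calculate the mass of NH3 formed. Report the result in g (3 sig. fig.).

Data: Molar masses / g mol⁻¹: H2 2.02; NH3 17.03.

n(N2) = 117.0 mol
n(H2) = 508.0 / 2.02 = 251.5 mol
n/ν → N2: 117.0, H2: 83.83; H2 is limiting.
n(NH3) = (2/3) × 251.5 = 167.7 mol
mass = 167.7 × 17.03 = 2856 g

2860 g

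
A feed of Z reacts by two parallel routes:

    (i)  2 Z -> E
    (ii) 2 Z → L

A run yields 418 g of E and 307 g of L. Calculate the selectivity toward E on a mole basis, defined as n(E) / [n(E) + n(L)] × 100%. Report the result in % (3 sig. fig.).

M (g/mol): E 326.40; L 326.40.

57.7 %

n(E) = 418 / 326.40 = 1.281 mol
n(L) = 307 / 326.40 = 0.9406 mol
selectivity = 1.281/(1.281+0.9406) × 100 = 57.66 %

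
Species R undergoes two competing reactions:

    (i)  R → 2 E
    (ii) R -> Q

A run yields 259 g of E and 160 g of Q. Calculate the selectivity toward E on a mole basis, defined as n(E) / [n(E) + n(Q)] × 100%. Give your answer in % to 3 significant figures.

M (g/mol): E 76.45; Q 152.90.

n(E) = 259 / 76.45 = 3.388 mol
n(Q) = 160 / 152.90 = 1.046 mol
selectivity = 3.388/(3.388+1.046) × 100 = 76.41 %

76.4 %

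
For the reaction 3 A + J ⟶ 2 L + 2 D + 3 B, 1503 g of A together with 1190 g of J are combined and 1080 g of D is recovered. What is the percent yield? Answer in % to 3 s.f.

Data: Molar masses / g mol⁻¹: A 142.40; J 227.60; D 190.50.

80.6 %

n(A) = 1503 / 142.40 = 10.55 mol
n(J) = 1190 / 227.60 = 5.228 mol
n/ν → A: 3.517, J: 5.228; A is limiting.
theoretical n(D) = (2/3) × 10.55 = 7.033 mol → 1340 g
% yield = 1080 / 1340 × 100 = 80.60 %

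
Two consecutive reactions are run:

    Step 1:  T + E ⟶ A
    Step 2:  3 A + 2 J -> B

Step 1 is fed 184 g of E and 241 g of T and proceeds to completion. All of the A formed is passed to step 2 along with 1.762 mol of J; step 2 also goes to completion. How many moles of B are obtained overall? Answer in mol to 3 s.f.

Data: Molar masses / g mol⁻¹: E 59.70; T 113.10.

0.710 mol

Step 1:
n(E) = 184.0 / 59.70 = 3.082 mol
n(T) = 241.0 / 113.10 = 2.131 mol
n/ν for E = 3.082/1 = 3.082
n/ν for T = 2.131/1 = 2.131
Smallest n/ν is T → limiting reagent.
n(A) produced = (1/1) × 2.131 = 2.131 mol
Step 2:
n(A) available = 2.131 mol
n(J) = 1.762 mol
n/ν for A = 2.131/3 = 0.7103
n/ν for J = 1.762/2 = 0.8810
Smallest n/ν is A → limiting reagent.
n(B) = (1/3) × 2.131 = 0.7103 mol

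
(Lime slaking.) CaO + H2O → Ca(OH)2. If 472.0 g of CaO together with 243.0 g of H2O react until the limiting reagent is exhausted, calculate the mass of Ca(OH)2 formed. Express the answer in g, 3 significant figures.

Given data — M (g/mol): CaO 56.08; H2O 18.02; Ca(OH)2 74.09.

624 g

n(CaO) = 472.0 / 56.08 = 8.417 mol
n(H2O) = 243.0 / 18.02 = 13.49 mol
n/ν for CaO = 8.417/1 = 8.417
n/ν for H2O = 13.49/1 = 13.49
Smallest n/ν is CaO → limiting reagent.
n(Ca(OH)2) = (1/1) × 8.417 = 8.417 mol
mass = 8.417 × 74.09 = 623.6 g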